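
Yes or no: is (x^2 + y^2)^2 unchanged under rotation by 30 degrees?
Yes

Applying rotation by 30 degrees: x' = x*cos(30 degrees) - y*sin(30 degrees) = sqrt(3)x/2 - y/2, y' = x*sin(30 degrees) + y*cos(30 degrees) = x/2 + sqrt(3)y/2

Substituting into (x^2 + y^2)^2:
((sqrt(3)x/2 - y/2)^2 + (x/2 + sqrt(3)y/2)^2)^2
= x^4 + 2x^2y^2 + y^4 = (x^2 + y^2)^2

This equals the original expression (x^2 + y^2)^2, so it IS invariant.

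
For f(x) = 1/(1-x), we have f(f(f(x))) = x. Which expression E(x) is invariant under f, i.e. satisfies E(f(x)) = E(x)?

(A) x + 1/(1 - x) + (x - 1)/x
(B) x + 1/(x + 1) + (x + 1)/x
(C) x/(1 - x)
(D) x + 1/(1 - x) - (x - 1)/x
A

Replace x by f(x) = 1/(1 - x) in each option and simplify. As a quick numerical cross-check, also compare E(4) with E(f(4)) = E(-1/3).

(A) x + 1/(1 - x) + (x - 1)/x  ->  (1/(1 - x)) + 1/(1 - (1/(1 - x))) + ((1/(1 - x)) - 1)/(1/(1 - x)), which simplifies back to x + 1/(1 - x) + (x - 1)/x; check: E(4) = 53/12, E(-1/3) = 53/12.   [invariant]
(B) x + 1/(x + 1) + (x + 1)/x  ->  (1/(1 - x)) + 1/((1/(1 - x)) + 1) + ((1/(1 - x)) + 1)/(1/(1 - x)) = (-x^3 + 6x^2 - 11x + 7)/(x^2 - 3x + 2); check: E(4) = 109/20 but E(-1/3) = -5/6.   [not invariant]
(C) x/(1 - x)  ->  (1/(1 - x))/(1 - (1/(1 - x))) = -1/x; check: E(4) = -4/3 but E(-1/3) = -1/4.   [not invariant]
(D) x + 1/(1 - x) - (x - 1)/x  ->  (1/(1 - x)) + 1/(1 - (1/(1 - x))) - ((1/(1 - x)) - 1)/(1/(1 - x)) = (x^2(1 - x) - x + (x - 1)^2)/(x(x - 1)); check: E(4) = 35/12 but E(-1/3) = -43/12.   [not invariant]

Only (A) is unchanged. Indeed f(f(x)) = 1/(1 - 1/(1-x)) = (1-x)/(-x) = (x-1)/x, so E(x) = x + f(x) + f(f(x)) is the sum over the whole 3-cycle; applying f just permutes the three terms cyclically (x -> f(x) -> f(f(x)) -> x), leaving the sum unchanged.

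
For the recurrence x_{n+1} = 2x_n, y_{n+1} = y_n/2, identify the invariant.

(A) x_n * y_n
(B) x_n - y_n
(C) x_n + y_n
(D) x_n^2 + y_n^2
A

For the recurrence x_{n+1} = 2x_n, y_{n+1} = y_n/2:

x_{n+1} * y_{n+1} = (2x_n) * (y_n/2) = x_n * y_n
The product is conserved.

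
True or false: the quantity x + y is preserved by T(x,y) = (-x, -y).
False

Substitute T(x,y) = (-x, -y) into the expression and compare with the original.

Original: x + y
After applying T: (-x) + (-y) = -x - y

This differs from the original x + y (difference: -2x - 2y), so the expression is NOT invariant.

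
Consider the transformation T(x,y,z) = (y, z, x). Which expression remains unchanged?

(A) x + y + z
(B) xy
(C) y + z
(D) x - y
A

Apply T(x,y,z) = (y, z, x) to each option, i.e. replace (x, y, z) by the transformed coordinates.
Substitute the transformed coordinates into each option and compare with the original:
(A) x + y + z  ->  (y) + (z) + (x) = x + y + z   [equals x + y + z: invariant]
(B) xy  ->  (y)(z) = yz   [differs from xy: not invariant]
(C) y + z  ->  (z) + (x) = x + z   [differs from y + z: not invariant]
(D) x - y  ->  (y) - (z) = y - z   [differs from x - y: not invariant]

Only option (A), x + y + z, is unchanged by the transformation.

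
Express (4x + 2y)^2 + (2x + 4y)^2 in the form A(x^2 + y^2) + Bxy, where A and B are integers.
20(x^2 + y^2) + 32xy

Expanding: (4x + 2y)^2 = 16x^2 + 16xy + 4y^2
(2x + 4y)^2 = 4x^2 + 16xy + 16y^2
Sum = (16+4)(x^2+y^2) + 32xy = 20(x^2 + y^2) + 32xy
This is symmetric in x and y.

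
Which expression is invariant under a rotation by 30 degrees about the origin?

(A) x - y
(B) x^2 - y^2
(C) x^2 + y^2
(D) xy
C

A rotation by 30 degrees sends (x, y) to (sqrt(3)x/2 - y/2, x/2 + sqrt(3)y/2).
Substitute the transformed coordinates into each option and compare with the original:
(A) x - y  ->  (sqrt(3)x/2 - y/2) - (x/2 + sqrt(3)y/2) = -x/2 + sqrt(3)x/2 - sqrt(3)y/2 - y/2   [differs from x - y: not invariant]
(B) x^2 - y^2  ->  (sqrt(3)x/2 - y/2)^2 - (x/2 + sqrt(3)y/2)^2 = x^2/2 - sqrt(3)xy - y^2/2   [differs from x^2 - y^2: not invariant]
(C) x^2 + y^2  ->  (sqrt(3)x/2 - y/2)^2 + (x/2 + sqrt(3)y/2)^2 = x^2 + y^2   [equals x^2 + y^2: invariant]
(D) xy  ->  (sqrt(3)x/2 - y/2)(x/2 + sqrt(3)y/2) = sqrt(3)x^2/4 + xy/2 - sqrt(3)y^2/4   [differs from xy: not invariant]

Only option (C), x^2 + y^2, is unchanged by the transformation.
Geometrically, x^2 + y^2 is the squared distance from the origin, which every rotation about the origin preserves.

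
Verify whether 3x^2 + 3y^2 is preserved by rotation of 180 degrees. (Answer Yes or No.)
Yes

Applying rotation by 180 degrees: x' = x*cos(180 degrees) - y*sin(180 degrees) = -x, y' = x*sin(180 degrees) + y*cos(180 degrees) = -y

Substituting into 3x^2 + 3y^2:
3(-x)^2 + 3(-y)^2
= 3x^2 + 3y^2

This equals the original expression 3x^2 + 3y^2, so it IS invariant.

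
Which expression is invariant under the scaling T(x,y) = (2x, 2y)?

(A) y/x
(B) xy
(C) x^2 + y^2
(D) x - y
A

Under the uniform scaling T(x,y) = (2x, 2y):
Substitute the transformed coordinates into each option and compare with the original:
(A) y/x  ->  (2y)/(2x) = y/x   [equals y/x: invariant]
(B) xy  ->  (2x)(2y) = 4xy   [differs from xy: not invariant]
(C) x^2 + y^2  ->  (2x)^2 + (2y)^2 = 4x^2 + 4y^2   [differs from x^2 + y^2: not invariant]
(D) x - y  ->  (2x) - (2y) = 2x - 2y   [differs from x - y: not invariant]

Only option (A), y/x, is unchanged by the transformation.
The common factor 2 cancels in a ratio of coordinates, while sums, products and sums of squares pick up factors of 2 or 4.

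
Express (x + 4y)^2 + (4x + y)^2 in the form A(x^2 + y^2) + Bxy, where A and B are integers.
17(x^2 + y^2) + 16xy

Expanding: (x + 4y)^2 = x^2 + 8xy + 16y^2
(4x + y)^2 = 16x^2 + 8xy + y^2
Sum = (1+16)(x^2+y^2) + 16xy = 17(x^2 + y^2) + 16xy
This is symmetric in x and y.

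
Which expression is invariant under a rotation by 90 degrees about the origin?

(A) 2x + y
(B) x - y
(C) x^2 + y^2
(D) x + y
C

A rotation by 90 degrees sends (x, y) to (-y, x).
Substitute the transformed coordinates into each option and compare with the original:
(A) 2x + y  ->  2(-y) + (x) = x - 2y   [differs from 2x + y: not invariant]
(B) x - y  ->  (-y) - (x) = -x - y   [differs from x - y: not invariant]
(C) x^2 + y^2  ->  (-y)^2 + (x)^2 = x^2 + y^2   [equals x^2 + y^2: invariant]
(D) x + y  ->  (-y) + (x) = x - y   [differs from x + y: not invariant]

Only option (C), x^2 + y^2, is unchanged by the transformation.
Geometrically, x^2 + y^2 is the squared distance from the origin, which every rotation about the origin preserves.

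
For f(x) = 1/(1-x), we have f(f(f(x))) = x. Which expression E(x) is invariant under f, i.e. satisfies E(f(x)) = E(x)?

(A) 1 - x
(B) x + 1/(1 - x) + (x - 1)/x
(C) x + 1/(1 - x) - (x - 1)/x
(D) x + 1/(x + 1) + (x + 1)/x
B

Replace x by f(x) = 1/(1 - x) in each option and simplify. As a quick numerical cross-check, also compare E(3) with E(f(3)) = E(-1/2).

(A) 1 - x  ->  1 - (1/(1 - x)) = x/(x - 1); check: E(3) = -2 but E(-1/2) = 3/2.   [not invariant]
(B) x + 1/(1 - x) + (x - 1)/x  ->  (1/(1 - x)) + 1/(1 - (1/(1 - x))) + ((1/(1 - x)) - 1)/(1/(1 - x)), which simplifies back to x + 1/(1 - x) + (x - 1)/x; check: E(3) = 19/6, E(-1/2) = 19/6.   [invariant]
(C) x + 1/(1 - x) - (x - 1)/x  ->  (1/(1 - x)) + 1/(1 - (1/(1 - x))) - ((1/(1 - x)) - 1)/(1/(1 - x)) = (x^2(1 - x) - x + (x - 1)^2)/(x(x - 1)); check: E(3) = 11/6 but E(-1/2) = -17/6.   [not invariant]
(D) x + 1/(x + 1) + (x + 1)/x  ->  (1/(1 - x)) + 1/((1/(1 - x)) + 1) + ((1/(1 - x)) + 1)/(1/(1 - x)) = (-x^3 + 6x^2 - 11x + 7)/(x^2 - 3x + 2); check: E(3) = 55/12 but E(-1/2) = 1/2.   [not invariant]

Only (B) is unchanged. Indeed f(f(x)) = 1/(1 - 1/(1-x)) = (1-x)/(-x) = (x-1)/x, so E(x) = x + f(x) + f(f(x)) is the sum over the whole 3-cycle; applying f just permutes the three terms cyclically (x -> f(x) -> f(f(x)) -> x), leaving the sum unchanged.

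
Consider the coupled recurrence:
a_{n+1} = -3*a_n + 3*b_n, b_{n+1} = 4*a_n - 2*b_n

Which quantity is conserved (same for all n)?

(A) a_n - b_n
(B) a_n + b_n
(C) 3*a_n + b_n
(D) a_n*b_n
B

Replace a_n by a_{n+1} = -3*a_n + 3*b_n and b_n by b_{n+1} = 4*a_n - 2*b_n in each option and simplify:
(A) a_n - b_n  ->  (-3*a_n + 3*b_n) - (4*a_n - 2*b_n) = -7*a_n + 5*b_n   [not conserved]
(B) a_n + b_n  ->  (-3*a_n + 3*b_n) + (4*a_n - 2*b_n) = a_n + b_n   [conserved]
(C) 3*a_n + b_n  ->  3*(-3*a_n + 3*b_n) + (4*a_n - 2*b_n) = -5*a_n + 7*b_n   [not conserved]
(D) a_n*b_n  ->  (-3*a_n + 3*b_n)*(4*a_n - 2*b_n) = -12*a_n^2 + 18*a_n*b_n - 6*b_n^2   [not conserved]

Only (B) a_n + b_n returns to itself after one step, so it is the conserved quantity.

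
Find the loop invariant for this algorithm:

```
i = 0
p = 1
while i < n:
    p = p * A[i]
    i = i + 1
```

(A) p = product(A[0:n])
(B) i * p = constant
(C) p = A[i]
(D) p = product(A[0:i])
D

A loop invariant must hold before the first iteration and be re-established by every execution of the body.

(D) p = product(A[0:i]): Initially i = 0 and p = 1 = product of the empty slice A[0:0]. If p = product(A[0:i]) holds at the top of an iteration, the body sets p to product(A[0:i]) * A[i] = product(A[0:i+1]) and then i to i+1, so the property is restored. At exit i = n, giving p = product(A[0:n]).

The other options fail:
(A) p = product(A[0:n]): false before the loop (p = 1, not the full product) -- it only becomes true at exit.
(B) i * p = constant: initially i * p = 0, but after one iteration it is 1 * A[0], which is nonzero in general.
(C) p = A[i]: after the first iteration p = A[0] but i = 1; in general p is a product of several elements, not a single one.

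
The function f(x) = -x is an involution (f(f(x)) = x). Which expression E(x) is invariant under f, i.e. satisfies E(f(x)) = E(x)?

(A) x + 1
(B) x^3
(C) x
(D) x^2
D

Replace x by f(x) = -x in each option and simplify. As a quick numerical cross-check, also compare E(4) with E(f(4)) = E(-4).

(A) x + 1  ->  (-x) + 1 = 1 - x; check: E(4) = 5 but E(-4) = -3.   [not invariant]
(B) x^3  ->  (-x)^3 = -x^3; check: E(4) = 64 but E(-4) = -64.   [not invariant]
(C) x  ->  (-x) = -x; check: E(4) = 4 but E(-4) = -4.   [not invariant]
(D) x^2  ->  (-x)^2, which simplifies back to x^2; check: E(4) = 16, E(-4) = 16.   [invariant]

Only (D) is unchanged. E is symmetric under swapping x with f(x) = -x, which is exactly what an involution does.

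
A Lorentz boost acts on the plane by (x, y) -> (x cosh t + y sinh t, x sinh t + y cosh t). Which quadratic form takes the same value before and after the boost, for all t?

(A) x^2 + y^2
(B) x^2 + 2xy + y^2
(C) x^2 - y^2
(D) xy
C

Write x' = x cosh t + y sinh t, y' = x sinh t + y cosh t and substitute into each option:
(A) x^2 + y^2: (x cosh t + y sinh t)^2 + (x sinh t + y cosh t)^2 = (x^2 + y^2)(cosh^2 t + sinh^2 t) + 4xy sinh t cosh t = (x^2 + y^2) cosh 2t + 2xy sinh 2t   [not invariant for t != 0]
(B) x^2 + 2xy + y^2: (x' + y')^2 with x' + y' = (x + y)(cosh t + sinh t) = (x + y)e^t, so it becomes (x + y)^2 e^(2t)   [not invariant for t != 0]
(C) x^2 - y^2: (x cosh t + y sinh t)^2 - (x sinh t + y cosh t)^2 = x^2(cosh^2 t - sinh^2 t) + 2xy(cosh t sinh t - sinh t cosh t) + y^2(sinh^2 t - cosh^2 t) = x^2 - y^2   [invariant, using cosh^2 t - sinh^2 t = 1]
(D) xy: (x cosh t + y sinh t)(x sinh t + y cosh t) = xy(cosh^2 t + sinh^2 t) + (x^2 + y^2) sinh t cosh t = xy cosh 2t + (x^2 + y^2)(sinh 2t)/2   [not invariant for t != 0]

Only (C) x^2 - y^2 is unchanged; it is the Minkowski form preserved by Lorentz boosts, just as x^2 + y^2 is preserved by ordinary rotations.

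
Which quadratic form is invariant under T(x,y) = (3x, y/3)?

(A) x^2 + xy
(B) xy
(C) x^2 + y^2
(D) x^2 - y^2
B

T multiplies x by 3 and divides y by 3.
Substitute the transformed coordinates into each option and compare with the original:
(A) x^2 + xy  ->  (3x)^2 + (3x)(y/3) = 9x^2 + xy   [differs from x^2 + xy: not invariant]
(B) xy  ->  (3x)(y/3) = xy   [equals xy: invariant]
(C) x^2 + y^2  ->  (3x)^2 + (y/3)^2 = 9x^2 + y^2/9   [differs from x^2 + y^2: not invariant]
(D) x^2 - y^2  ->  (3x)^2 - (y/3)^2 = 9x^2 - y^2/9   [differs from x^2 - y^2: not invariant]

Only option (B), xy, is unchanged by the transformation.
The factors 3 and 1/3 cancel only in the pure product xy.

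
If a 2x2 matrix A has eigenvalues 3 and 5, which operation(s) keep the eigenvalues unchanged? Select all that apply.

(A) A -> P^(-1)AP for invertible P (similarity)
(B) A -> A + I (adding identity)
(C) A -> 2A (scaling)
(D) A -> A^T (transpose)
A and D

Eigenvalues are preserved by:
1. Similarity transformations: A -> P^(-1)AP (same characteristic polynomial)
2. Transpose: A^T has the same eigenvalues as A

Eigenvalues are NOT preserved by:
- Adding identity: eigenvalues become 3+1, 5+1
- Scaling: eigenvalues become 6, 10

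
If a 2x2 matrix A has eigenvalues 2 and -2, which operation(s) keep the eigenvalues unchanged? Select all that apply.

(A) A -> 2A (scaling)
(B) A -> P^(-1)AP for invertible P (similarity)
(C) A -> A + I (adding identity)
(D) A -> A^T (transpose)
B and D

Eigenvalues are preserved by:
1. Similarity transformations: A -> P^(-1)AP (same characteristic polynomial)
2. Transpose: A^T has the same eigenvalues as A

Eigenvalues are NOT preserved by:
- Adding identity: eigenvalues become 2+1, -2+1
- Scaling: eigenvalues become 4, -4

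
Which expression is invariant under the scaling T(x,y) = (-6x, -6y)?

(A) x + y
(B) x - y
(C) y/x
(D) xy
C

Under the uniform scaling T(x,y) = (-6x, -6y):
Substitute the transformed coordinates into each option and compare with the original:
(A) x + y  ->  (-6x) + (-6y) = -6x - 6y   [differs from x + y: not invariant]
(B) x - y  ->  (-6x) - (-6y) = -6x + 6y   [differs from x - y: not invariant]
(C) y/x  ->  (-6y)/(-6x) = y/x   [equals y/x: invariant]
(D) xy  ->  (-6x)(-6y) = 36xy   [differs from xy: not invariant]

Only option (C), y/x, is unchanged by the transformation.
The common factor -6 cancels in a ratio of coordinates, while sums, products and sums of squares pick up factors of -6 or 36.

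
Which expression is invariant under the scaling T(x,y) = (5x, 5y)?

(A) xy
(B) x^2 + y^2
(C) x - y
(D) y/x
D

Under the uniform scaling T(x,y) = (5x, 5y):
Substitute the transformed coordinates into each option and compare with the original:
(A) xy  ->  (5x)(5y) = 25xy   [differs from xy: not invariant]
(B) x^2 + y^2  ->  (5x)^2 + (5y)^2 = 25x^2 + 25y^2   [differs from x^2 + y^2: not invariant]
(C) x - y  ->  (5x) - (5y) = 5x - 5y   [differs from x - y: not invariant]
(D) y/x  ->  (5y)/(5x) = y/x   [equals y/x: invariant]

Only option (D), y/x, is unchanged by the transformation.
The common factor 5 cancels in a ratio of coordinates, while sums, products and sums of squares pick up factors of 5 or 25.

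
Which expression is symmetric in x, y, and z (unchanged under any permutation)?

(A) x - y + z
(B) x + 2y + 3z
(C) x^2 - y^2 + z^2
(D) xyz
D

A symmetric expression is unchanged when the variables are permuted; here the transformation to test is the swap (x, y) -> (y, x).
A symmetric expression must survive every permutation; the single swap x <-> y already eliminates the distractors, and the keyed expression is also unchanged by x <-> z and y <-> z (each variable enters it in exactly the same way).
Substitute the transformed coordinates into each option and compare with the original:
(A) x - y + z  ->  (y) - (x) + z = -x + y + z   [differs from x - y + z: not invariant]
(B) x + 2y + 3z  ->  (y) + 2(x) + 3z = 2x + y + 3z   [differs from x + 2y + 3z: not invariant]
(C) x^2 - y^2 + z^2  ->  (y)^2 - (x)^2 + z^2 = -x^2 + y^2 + z^2   [differs from x^2 - y^2 + z^2: not invariant]
(D) xyz  ->  (y)(x)z = xyz   [equals xyz: invariant]

Only option (D), xyz, is unchanged by the transformation.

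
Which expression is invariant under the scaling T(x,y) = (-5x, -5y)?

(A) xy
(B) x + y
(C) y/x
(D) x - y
C

Under the uniform scaling T(x,y) = (-5x, -5y):
Substitute the transformed coordinates into each option and compare with the original:
(A) xy  ->  (-5x)(-5y) = 25xy   [differs from xy: not invariant]
(B) x + y  ->  (-5x) + (-5y) = -5x - 5y   [differs from x + y: not invariant]
(C) y/x  ->  (-5y)/(-5x) = y/x   [equals y/x: invariant]
(D) x - y  ->  (-5x) - (-5y) = -5x + 5y   [differs from x - y: not invariant]

Only option (C), y/x, is unchanged by the transformation.
The common factor -5 cancels in a ratio of coordinates, while sums, products and sums of squares pick up factors of -5 or 25.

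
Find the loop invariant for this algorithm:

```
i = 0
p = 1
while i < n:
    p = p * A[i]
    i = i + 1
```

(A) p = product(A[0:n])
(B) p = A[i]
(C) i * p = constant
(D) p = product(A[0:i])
D

A loop invariant must hold before the first iteration and be re-established by every execution of the body.

(D) p = product(A[0:i]): Initially i = 0 and p = 1 = product of the empty slice A[0:0]. If p = product(A[0:i]) holds at the top of an iteration, the body sets p to product(A[0:i]) * A[i] = product(A[0:i+1]) and then i to i+1, so the property is restored. At exit i = n, giving p = product(A[0:n]).

The other options fail:
(A) p = product(A[0:n]): false before the loop (p = 1, not the full product) -- it only becomes true at exit.
(B) p = A[i]: after the first iteration p = A[0] but i = 1; in general p is a product of several elements, not a single one.
(C) i * p = constant: initially i * p = 0, but after one iteration it is 1 * A[0], which is nonzero in general.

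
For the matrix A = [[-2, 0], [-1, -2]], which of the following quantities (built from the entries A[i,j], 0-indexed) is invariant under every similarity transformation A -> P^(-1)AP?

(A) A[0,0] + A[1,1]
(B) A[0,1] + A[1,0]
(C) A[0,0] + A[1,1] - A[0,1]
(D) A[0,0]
A

A[0,0] + A[1,1] is the trace of A. By the cyclic property of the trace, tr(P^(-1)AP) = tr(APP^(-1)) = tr(A), so it is the same for every matrix similar to A.

The other combinations are not similarity invariants. For example, take P = [[1, 2], [0, 1]] (det P = 1), so P^(-1) = [[1, -2], [0, 1]] and
B = P^(-1)AP = [[0, 4], [-1, -4]].
Evaluating each option on A and on B:
(A) A[0,0] + A[1,1]: -4 for A, -4 for B -> unchanged
(B) A[0,1] + A[1,0]: -1 for A, 3 for B -> changes
(C) A[0,0] + A[1,1] - A[0,1]: -4 for A, -8 for B -> changes
(D) A[0,0]: -2 for A, 0 for B -> changes

Only (A) A[0,0] + A[1,1] = -4 survives (and it does so for every P, not just this one), so it is the invariant.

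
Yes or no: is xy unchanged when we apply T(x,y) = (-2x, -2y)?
No

Substitute T(x,y) = (-2x, -2y) into the expression and compare with the original.

Original: xy
After applying T: (-2x)(-2y) = 4xy

This differs from the original xy (difference: 3xy), so the expression is NOT invariant.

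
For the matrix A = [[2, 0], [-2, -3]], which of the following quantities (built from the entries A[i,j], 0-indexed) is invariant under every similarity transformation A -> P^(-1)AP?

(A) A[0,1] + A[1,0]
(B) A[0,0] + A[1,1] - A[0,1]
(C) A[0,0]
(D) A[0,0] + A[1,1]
D

A[0,0] + A[1,1] is the trace of A. By the cyclic property of the trace, tr(P^(-1)AP) = tr(APP^(-1)) = tr(A), so it is the same for every matrix similar to A.

The other combinations are not similarity invariants. For example, take P = [[1, 1], [0, 1]] (det P = 1), so P^(-1) = [[1, -1], [0, 1]] and
B = P^(-1)AP = [[4, 7], [-2, -5]].
Evaluating each option on A and on B:
(A) A[0,1] + A[1,0]: -2 for A, 5 for B -> changes
(B) A[0,0] + A[1,1] - A[0,1]: -1 for A, -8 for B -> changes
(C) A[0,0]: 2 for A, 4 for B -> changes
(D) A[0,0] + A[1,1]: -1 for A, -1 for B -> unchanged

Only (D) A[0,0] + A[1,1] = -1 survives (and it does so for every P, not just this one), so it is the invariant.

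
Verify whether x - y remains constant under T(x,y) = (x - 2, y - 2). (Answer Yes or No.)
Yes

Substitute T(x,y) = (x - 2, y - 2) into the expression and compare with the original.

Original: x - y
After applying T: (x - 2) - (y - 2) = x - y

This is identical to the original x - y, so the expression is invariant.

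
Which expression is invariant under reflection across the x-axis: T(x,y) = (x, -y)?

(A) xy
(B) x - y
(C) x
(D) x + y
C

The map is reflection across the x-axis: T(x,y) = (x, -y).
Substitute the transformed coordinates into each option and compare with the original:
(A) xy  ->  (x)(-y) = -xy   [differs from xy: not invariant]
(B) x - y  ->  (x) - (-y) = x + y   [differs from x - y: not invariant]
(C) x  ->  (x) = x   [equals x: invariant]
(D) x + y  ->  (x) + (-y) = x - y   [differs from x + y: not invariant]

Only option (C), x, is unchanged by the transformation.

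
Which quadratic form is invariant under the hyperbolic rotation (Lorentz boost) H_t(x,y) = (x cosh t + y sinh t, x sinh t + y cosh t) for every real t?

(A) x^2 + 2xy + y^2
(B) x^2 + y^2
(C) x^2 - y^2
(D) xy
C

Write x' = x cosh t + y sinh t, y' = x sinh t + y cosh t and substitute into each option:
(A) x^2 + 2xy + y^2: (x' + y')^2 with x' + y' = (x + y)(cosh t + sinh t) = (x + y)e^t, so it becomes (x + y)^2 e^(2t)   [not invariant for t != 0]
(B) x^2 + y^2: (x cosh t + y sinh t)^2 + (x sinh t + y cosh t)^2 = (x^2 + y^2)(cosh^2 t + sinh^2 t) + 4xy sinh t cosh t = (x^2 + y^2) cosh 2t + 2xy sinh 2t   [not invariant for t != 0]
(C) x^2 - y^2: (x cosh t + y sinh t)^2 - (x sinh t + y cosh t)^2 = x^2(cosh^2 t - sinh^2 t) + 2xy(cosh t sinh t - sinh t cosh t) + y^2(sinh^2 t - cosh^2 t) = x^2 - y^2   [invariant, using cosh^2 t - sinh^2 t = 1]
(D) xy: (x cosh t + y sinh t)(x sinh t + y cosh t) = xy(cosh^2 t + sinh^2 t) + (x^2 + y^2) sinh t cosh t = xy cosh 2t + (x^2 + y^2)(sinh 2t)/2   [not invariant for t != 0]

Only (C) x^2 - y^2 is unchanged; it is the Minkowski form preserved by Lorentz boosts, just as x^2 + y^2 is preserved by ordinary rotations.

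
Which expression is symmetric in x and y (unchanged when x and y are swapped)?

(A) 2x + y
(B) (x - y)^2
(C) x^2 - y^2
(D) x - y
B

A symmetric expression is unchanged when the variables are permuted; here the transformation to test is the swap (x, y) -> (y, x).
Substitute the transformed coordinates into each option and compare with the original:
(A) 2x + y  ->  2(y) + (x) = x + 2y   [differs from 2x + y: not invariant]
(B) (x - y)^2  ->  ((y) - (x))^2 = x^2 - 2xy + y^2   [equals (x - y)^2: invariant]
(C) x^2 - y^2  ->  (y)^2 - (x)^2 = -x^2 + y^2   [differs from x^2 - y^2: not invariant]
(D) x - y  ->  (y) - (x) = -x + y   [differs from x - y: not invariant]

Only option (B), (x - y)^2, is unchanged by the transformation.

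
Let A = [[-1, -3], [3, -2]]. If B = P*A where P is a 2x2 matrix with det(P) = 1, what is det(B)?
11

By the multiplicative property of determinants, det(B) = det(P*A) = det(P) * det(A) = det(A),
so the determinant is invariant under multiplication by any determinant-1 matrix; we just need det(A).

det(A) = (-1)(-2) - (-3)(3) = 2 - (-9) = 11

Therefore det(B) = 1 * 11 = 11.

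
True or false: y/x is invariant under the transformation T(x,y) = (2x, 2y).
True

Substitute T(x,y) = (2x, 2y) into the expression and compare with the original.

Original: y/x
After applying T: (2y)/(2x) = y/x

This is identical to the original y/x, so the expression is invariant.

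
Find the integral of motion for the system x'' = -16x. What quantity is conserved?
E = (x')^2 + 16x^2

Multiply the equation by x':
x' * x'' = -16x * x'
The left side is d/dt[(x')^2/2] and the right side is d/dt[-16x^2/2], so
d/dt[(x')^2/2 + 16x^2/2] = 0, i.e. (x')^2/2 + 16x^2/2 = constant.
Multiplying by 2, the integral of motion is E = (x')^2 + 16x^2.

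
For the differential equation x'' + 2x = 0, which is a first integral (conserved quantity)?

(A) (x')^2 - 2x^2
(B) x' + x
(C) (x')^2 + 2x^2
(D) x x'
C

A first integral I satisfies dI/dt = 0 along every solution. Differentiate each option and use the equation of motion:
(A) d/dt[(x')^2 - 2x^2] = 2x'x'' - 4x x' = -8x x', not identically 0
(B) d/dt[x' + x] = x'' + x' = -2x + x', not identically 0
(C) d/dt[(x')^2 + 2x^2] = 2x'x'' + 4x x' = 2x'(-2x) + 4x x' = 0
(D) d/dt[x x'] = (x')^2 + x x'' = (x')^2 - 2x^2, not identically 0

Only (C) has zero time-derivative. So the energy-like quantity (x')^2 + 2x^2 is the first integral.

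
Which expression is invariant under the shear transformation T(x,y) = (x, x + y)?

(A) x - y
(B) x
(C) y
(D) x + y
B

Under the shear T(x,y) = (x, x + y):
Substitute the transformed coordinates into each option and compare with the original:
(A) x - y  ->  (x) - (x + y) = -y   [differs from x - y: not invariant]
(B) x  ->  (x) = x   [equals x: invariant]
(C) y  ->  (x + y) = x + y   [differs from y: not invariant]
(D) x + y  ->  (x) + (x + y) = 2x + y   [differs from x + y: not invariant]

Only option (B), x, is unchanged by the transformation.
A vertical shear moves points parallel to the y-axis, so the x-coordinate (and any function of x alone) is unchanged.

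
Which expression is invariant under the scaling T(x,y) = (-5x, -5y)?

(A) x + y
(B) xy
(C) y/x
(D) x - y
C

Under the uniform scaling T(x,y) = (-5x, -5y):
Substitute the transformed coordinates into each option and compare with the original:
(A) x + y  ->  (-5x) + (-5y) = -5x - 5y   [differs from x + y: not invariant]
(B) xy  ->  (-5x)(-5y) = 25xy   [differs from xy: not invariant]
(C) y/x  ->  (-5y)/(-5x) = y/x   [equals y/x: invariant]
(D) x - y  ->  (-5x) - (-5y) = -5x + 5y   [differs from x - y: not invariant]

Only option (C), y/x, is unchanged by the transformation.
The common factor -5 cancels in a ratio of coordinates, while sums, products and sums of squares pick up factors of -5 or 25.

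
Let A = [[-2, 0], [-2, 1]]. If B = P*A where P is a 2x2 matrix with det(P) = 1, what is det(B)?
-2

By the multiplicative property of determinants, det(B) = det(P*A) = det(P) * det(A) = det(A),
so the determinant is invariant under multiplication by any determinant-1 matrix; we just need det(A).

det(A) = (-2)(1) - (0)(-2) = -2 - 0 = -2

Therefore det(B) = 1 * (-2) = -2.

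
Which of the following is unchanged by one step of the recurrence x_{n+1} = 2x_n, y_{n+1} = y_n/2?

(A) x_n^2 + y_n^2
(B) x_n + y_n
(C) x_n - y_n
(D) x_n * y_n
D

For the recurrence x_{n+1} = 2x_n, y_{n+1} = y_n/2:

x_{n+1} * y_{n+1} = (2x_n) * (y_n/2) = x_n * y_n
The product is conserved.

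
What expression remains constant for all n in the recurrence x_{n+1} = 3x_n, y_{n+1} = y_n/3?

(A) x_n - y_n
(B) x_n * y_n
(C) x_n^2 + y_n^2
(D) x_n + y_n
B

For the recurrence x_{n+1} = 3x_n, y_{n+1} = y_n/3:

x_{n+1} * y_{n+1} = (3x_n) * (y_n/3) = x_n * y_n
The product is conserved.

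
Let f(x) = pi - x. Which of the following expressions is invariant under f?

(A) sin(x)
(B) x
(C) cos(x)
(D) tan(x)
A

For f(x) = pi - x:
sin(pi - x) = sin(x), so sine is invariant under this transformation.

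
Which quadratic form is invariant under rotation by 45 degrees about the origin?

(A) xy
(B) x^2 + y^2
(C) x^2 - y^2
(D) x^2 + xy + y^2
B

Rotation by 45 degrees sends (x, y) to (sqrt(2)x/2 - sqrt(2)y/2, sqrt(2)x/2 + sqrt(2)y/2).
Substitute the transformed coordinates into each option and compare with the original:
(A) xy  ->  (sqrt(2)x/2 - sqrt(2)y/2)(sqrt(2)x/2 + sqrt(2)y/2) = x^2/2 - y^2/2   [differs from xy: not invariant]
(B) x^2 + y^2  ->  (sqrt(2)x/2 - sqrt(2)y/2)^2 + (sqrt(2)x/2 + sqrt(2)y/2)^2 = x^2 + y^2   [equals x^2 + y^2: invariant]
(C) x^2 - y^2  ->  (sqrt(2)x/2 - sqrt(2)y/2)^2 - (sqrt(2)x/2 + sqrt(2)y/2)^2 = -2xy   [differs from x^2 - y^2: not invariant]
(D) x^2 + xy + y^2  ->  (sqrt(2)x/2 - sqrt(2)y/2)^2 + (sqrt(2)x/2 - sqrt(2)y/2)(sqrt(2)x/2 + sqrt(2)y/2) + (sqrt(2)x/2 + sqrt(2)y/2)^2 = 3x^2/2 + y^2/2   [differs from x^2 + xy + y^2: not invariant]

Only option (B), x^2 + y^2, is unchanged by the transformation.
x^2 + y^2 is the squared distance from the origin, which rotations preserve.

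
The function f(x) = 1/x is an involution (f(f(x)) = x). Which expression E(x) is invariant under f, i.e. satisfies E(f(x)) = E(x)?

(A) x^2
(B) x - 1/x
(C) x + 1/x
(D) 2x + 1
C

Replace x by f(x) = 1/x in each option and simplify. As a quick numerical cross-check, also compare E(3) with E(f(3)) = E(1/3).

(A) x^2  ->  (1/x)^2 = x^(-2); check: E(3) = 9 but E(1/3) = 1/9.   [not invariant]
(B) x - 1/x  ->  (1/x) - 1/(1/x) = -x + 1/x; check: E(3) = 8/3 but E(1/3) = -8/3.   [not invariant]
(C) x + 1/x  ->  (1/x) + 1/(1/x), which simplifies back to x + 1/x; check: E(3) = 10/3, E(1/3) = 10/3.   [invariant]
(D) 2x + 1  ->  2(1/x) + 1 = (x + 2)/x; check: E(3) = 7 but E(1/3) = 5/3.   [not invariant]

Only (C) is unchanged. E is symmetric under swapping x with f(x) = 1/x, which is exactly what an involution does.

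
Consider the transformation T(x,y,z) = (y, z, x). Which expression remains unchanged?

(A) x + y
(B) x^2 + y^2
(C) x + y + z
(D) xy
C

Apply T(x,y,z) = (y, z, x) to each option, i.e. replace (x, y, z) by the transformed coordinates.
Substitute the transformed coordinates into each option and compare with the original:
(A) x + y  ->  (y) + (z) = y + z   [differs from x + y: not invariant]
(B) x^2 + y^2  ->  (y)^2 + (z)^2 = y^2 + z^2   [differs from x^2 + y^2: not invariant]
(C) x + y + z  ->  (y) + (z) + (x) = x + y + z   [equals x + y + z: invariant]
(D) xy  ->  (y)(z) = yz   [differs from xy: not invariant]

Only option (C), x + y + z, is unchanged by the transformation.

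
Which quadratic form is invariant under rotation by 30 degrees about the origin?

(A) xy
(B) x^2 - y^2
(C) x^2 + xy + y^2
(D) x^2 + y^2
D

Rotation by 30 degrees sends (x, y) to (sqrt(3)x/2 - y/2, x/2 + sqrt(3)y/2).
Substitute the transformed coordinates into each option and compare with the original:
(A) xy  ->  (sqrt(3)x/2 - y/2)(x/2 + sqrt(3)y/2) = sqrt(3)x^2/4 + xy/2 - sqrt(3)y^2/4   [differs from xy: not invariant]
(B) x^2 - y^2  ->  (sqrt(3)x/2 - y/2)^2 - (x/2 + sqrt(3)y/2)^2 = x^2/2 - sqrt(3)xy - y^2/2   [differs from x^2 - y^2: not invariant]
(C) x^2 + xy + y^2  ->  (sqrt(3)x/2 - y/2)^2 + (sqrt(3)x/2 - y/2)(x/2 + sqrt(3)y/2) + (x/2 + sqrt(3)y/2)^2 = sqrt(3)x^2/4 + x^2 + xy/2 - sqrt(3)y^2/4 + y^2   [differs from x^2 + xy + y^2: not invariant]
(D) x^2 + y^2  ->  (sqrt(3)x/2 - y/2)^2 + (x/2 + sqrt(3)y/2)^2 = x^2 + y^2   [equals x^2 + y^2: invariant]

Only option (D), x^2 + y^2, is unchanged by the transformation.
x^2 + y^2 is the squared distance from the origin, which rotations preserve.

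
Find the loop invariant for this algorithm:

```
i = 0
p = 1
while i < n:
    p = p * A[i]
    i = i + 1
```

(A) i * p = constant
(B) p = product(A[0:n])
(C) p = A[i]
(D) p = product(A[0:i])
D

A loop invariant must hold before the first iteration and be re-established by every execution of the body.

(D) p = product(A[0:i]): Initially i = 0 and p = 1 = product of the empty slice A[0:0]. If p = product(A[0:i]) holds at the top of an iteration, the body sets p to product(A[0:i]) * A[i] = product(A[0:i+1]) and then i to i+1, so the property is restored. At exit i = n, giving p = product(A[0:n]).

The other options fail:
(A) i * p = constant: initially i * p = 0, but after one iteration it is 1 * A[0], which is nonzero in general.
(B) p = product(A[0:n]): false before the loop (p = 1, not the full product) -- it only becomes true at exit.
(C) p = A[i]: after the first iteration p = A[0] but i = 1; in general p is a product of several elements, not a single one.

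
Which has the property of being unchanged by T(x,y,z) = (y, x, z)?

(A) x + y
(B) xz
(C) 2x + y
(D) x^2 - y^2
A

Apply T(x,y,z) = (y, x, z) to each option, i.e. replace (x, y, z) by the transformed coordinates.
Substitute the transformed coordinates into each option and compare with the original:
(A) x + y  ->  (y) + (x) = x + y   [equals x + y: invariant]
(B) xz  ->  (y)(z) = yz   [differs from xz: not invariant]
(C) 2x + y  ->  2(y) + (x) = x + 2y   [differs from 2x + y: not invariant]
(D) x^2 - y^2  ->  (y)^2 - (x)^2 = -x^2 + y^2   [differs from x^2 - y^2: not invariant]

Only option (A), x + y, is unchanged by the transformation.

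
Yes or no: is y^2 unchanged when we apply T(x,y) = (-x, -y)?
Yes

Substitute T(x,y) = (-x, -y) into the expression and compare with the original.

Original: y^2
After applying T: (-y)^2 = y^2

This is identical to the original y^2, so the expression is invariant.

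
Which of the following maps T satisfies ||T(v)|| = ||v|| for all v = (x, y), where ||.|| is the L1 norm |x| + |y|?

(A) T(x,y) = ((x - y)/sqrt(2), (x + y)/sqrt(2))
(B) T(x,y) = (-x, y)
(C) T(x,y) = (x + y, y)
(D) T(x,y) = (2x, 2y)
B

A transformation preserves a norm if ||T(v)|| = ||v|| for every v; a single vector where the norm changes rules an option out.

(A) T(x,y) = ((x - y)/sqrt(2), (x + y)/sqrt(2)): v = (1, 0) has norm |1| + |0| = 1, but T(v) = (sqrt(2)/2, sqrt(2)/2) has norm sqrt(2) -- not preserved.
(B) T(x,y) = (-x, y): preserves the norm -- it only permutes the coordinates and/or flips signs, which leaves |x| + |y| unchanged.
(C) T(x,y) = (x + y, y): v = (0, 1) has norm |0| + |1| = 1, but T(v) = (1, 1) has norm 2 -- not preserved.
(D) T(x,y) = (2x, 2y): v = (1, 0) has norm |1| + |0| = 1, but T(v) = (2, 0) has norm 2 -- not preserved.

Therefore the answer is (B).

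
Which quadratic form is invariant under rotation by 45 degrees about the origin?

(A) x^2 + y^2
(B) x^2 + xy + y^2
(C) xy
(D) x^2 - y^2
A

Rotation by 45 degrees sends (x, y) to (sqrt(2)x/2 - sqrt(2)y/2, sqrt(2)x/2 + sqrt(2)y/2).
Substitute the transformed coordinates into each option and compare with the original:
(A) x^2 + y^2  ->  (sqrt(2)x/2 - sqrt(2)y/2)^2 + (sqrt(2)x/2 + sqrt(2)y/2)^2 = x^2 + y^2   [equals x^2 + y^2: invariant]
(B) x^2 + xy + y^2  ->  (sqrt(2)x/2 - sqrt(2)y/2)^2 + (sqrt(2)x/2 - sqrt(2)y/2)(sqrt(2)x/2 + sqrt(2)y/2) + (sqrt(2)x/2 + sqrt(2)y/2)^2 = 3x^2/2 + y^2/2   [differs from x^2 + xy + y^2: not invariant]
(C) xy  ->  (sqrt(2)x/2 - sqrt(2)y/2)(sqrt(2)x/2 + sqrt(2)y/2) = x^2/2 - y^2/2   [differs from xy: not invariant]
(D) x^2 - y^2  ->  (sqrt(2)x/2 - sqrt(2)y/2)^2 - (sqrt(2)x/2 + sqrt(2)y/2)^2 = -2xy   [differs from x^2 - y^2: not invariant]

Only option (A), x^2 + y^2, is unchanged by the transformation.
x^2 + y^2 is the squared distance from the origin, which rotations preserve.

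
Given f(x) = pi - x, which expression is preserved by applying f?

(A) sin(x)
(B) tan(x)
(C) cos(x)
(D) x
A

For f(x) = pi - x:
sin(pi - x) = sin(x), so sine is invariant under this transformation.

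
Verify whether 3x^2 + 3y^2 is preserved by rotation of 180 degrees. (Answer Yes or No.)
Yes

Applying rotation by 180 degrees: x' = x*cos(180 degrees) - y*sin(180 degrees) = -x, y' = x*sin(180 degrees) + y*cos(180 degrees) = -y

Substituting into 3x^2 + 3y^2:
3(-x)^2 + 3(-y)^2
= 3x^2 + 3y^2

This equals the original expression 3x^2 + 3y^2, so it IS invariant.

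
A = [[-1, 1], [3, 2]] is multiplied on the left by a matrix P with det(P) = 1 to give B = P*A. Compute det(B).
-5

By the multiplicative property of determinants, det(B) = det(P*A) = det(P) * det(A) = det(A),
so the determinant is invariant under multiplication by any determinant-1 matrix; we just need det(A).

det(A) = (-1)(2) - (1)(3) = -2 - 3 = -5

Therefore det(B) = 1 * (-5) = -5.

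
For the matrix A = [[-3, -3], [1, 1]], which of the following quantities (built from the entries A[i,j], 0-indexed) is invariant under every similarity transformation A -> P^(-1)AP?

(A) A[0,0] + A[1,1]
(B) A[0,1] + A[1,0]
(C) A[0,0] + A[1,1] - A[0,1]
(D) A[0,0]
A

A[0,0] + A[1,1] is the trace of A. By the cyclic property of the trace, tr(P^(-1)AP) = tr(APP^(-1)) = tr(A), so it is the same for every matrix similar to A.

The other combinations are not similarity invariants. For example, take P = [[2, 1], [1, 1]] (det P = 1), so P^(-1) = [[1, -1], [-1, 2]] and
B = P^(-1)AP = [[-12, -8], [15, 10]].
Evaluating each option on A and on B:
(A) A[0,0] + A[1,1]: -2 for A, -2 for B -> unchanged
(B) A[0,1] + A[1,0]: -2 for A, 7 for B -> changes
(C) A[0,0] + A[1,1] - A[0,1]: 1 for A, 6 for B -> changes
(D) A[0,0]: -3 for A, -12 for B -> changes

Only (A) A[0,0] + A[1,1] = -2 survives (and it does so for every P, not just this one), so it is the invariant.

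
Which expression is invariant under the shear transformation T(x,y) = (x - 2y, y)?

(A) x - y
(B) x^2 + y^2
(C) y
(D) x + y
C

Under the shear T(x,y) = (x - 2y, y):
Substitute the transformed coordinates into each option and compare with the original:
(A) x - y  ->  (x - 2y) - (y) = x - 3y   [differs from x - y: not invariant]
(B) x^2 + y^2  ->  (x - 2y)^2 + (y)^2 = x^2 - 4xy + 5y^2   [differs from x^2 + y^2: not invariant]
(C) y  ->  (y) = y   [equals y: invariant]
(D) x + y  ->  (x - 2y) + (y) = x - y   [differs from x + y: not invariant]

Only option (C), y, is unchanged by the transformation.
A horizontal shear moves points parallel to the x-axis, so the y-coordinate (and any function of y alone) is unchanged.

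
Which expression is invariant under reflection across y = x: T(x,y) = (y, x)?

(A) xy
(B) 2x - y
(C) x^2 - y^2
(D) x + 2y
A

The map is reflection across y = x: T(x,y) = (y, x).
Substitute the transformed coordinates into each option and compare with the original:
(A) xy  ->  (y)(x) = xy   [equals xy: invariant]
(B) 2x - y  ->  2(y) - (x) = -x + 2y   [differs from 2x - y: not invariant]
(C) x^2 - y^2  ->  (y)^2 - (x)^2 = -x^2 + y^2   [differs from x^2 - y^2: not invariant]
(D) x + 2y  ->  (y) + 2(x) = 2x + y   [differs from x + 2y: not invariant]

Only option (A), xy, is unchanged by the transformation.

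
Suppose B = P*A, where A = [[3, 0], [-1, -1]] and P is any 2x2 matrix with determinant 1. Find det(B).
-3

By the multiplicative property of determinants, det(B) = det(P*A) = det(P) * det(A) = det(A),
so the determinant is invariant under multiplication by any determinant-1 matrix; we just need det(A).

det(A) = (3)(-1) - (0)(-1) = -3 - 0 = -3

Therefore det(B) = 1 * (-3) = -3.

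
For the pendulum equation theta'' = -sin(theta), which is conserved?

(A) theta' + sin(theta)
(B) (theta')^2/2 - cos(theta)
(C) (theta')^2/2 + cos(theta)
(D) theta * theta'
B

A first integral I satisfies dI/dt = 0 along every solution. Differentiate each option and use the equation of motion:
(A) d/dt[theta' + sin(theta)] = theta'' + cos(theta) theta' = -sin(theta) + theta' cos(theta), not identically 0
(B) d/dt[(theta')^2/2 - cos(theta)] = theta' theta'' + sin(theta) theta' = theta'(-sin(theta)) + theta' sin(theta) = 0
(C) d/dt[(theta')^2/2 + cos(theta)] = theta' theta'' - sin(theta) theta' = -2 theta' sin(theta), not identically 0
(D) d/dt[theta * theta'] = (theta')^2 + theta theta'' = (theta')^2 - theta sin(theta), not identically 0

Only (B) has zero time-derivative. This is the total energy: kinetic (theta')^2/2 plus potential -cos(theta).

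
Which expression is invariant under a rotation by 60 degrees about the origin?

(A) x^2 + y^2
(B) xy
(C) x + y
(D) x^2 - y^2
A

A rotation by 60 degrees sends (x, y) to (x/2 - sqrt(3)y/2, sqrt(3)x/2 + y/2).
Substitute the transformed coordinates into each option and compare with the original:
(A) x^2 + y^2  ->  (x/2 - sqrt(3)y/2)^2 + (sqrt(3)x/2 + y/2)^2 = x^2 + y^2   [equals x^2 + y^2: invariant]
(B) xy  ->  (x/2 - sqrt(3)y/2)(sqrt(3)x/2 + y/2) = sqrt(3)x^2/4 - xy/2 - sqrt(3)y^2/4   [differs from xy: not invariant]
(C) x + y  ->  (x/2 - sqrt(3)y/2) + (sqrt(3)x/2 + y/2) = x/2 + sqrt(3)x/2 - sqrt(3)y/2 + y/2   [differs from x + y: not invariant]
(D) x^2 - y^2  ->  (x/2 - sqrt(3)y/2)^2 - (sqrt(3)x/2 + y/2)^2 = -x^2/2 - sqrt(3)xy + y^2/2   [differs from x^2 - y^2: not invariant]

Only option (A), x^2 + y^2, is unchanged by the transformation.
Geometrically, x^2 + y^2 is the squared distance from the origin, which every rotation about the origin preserves.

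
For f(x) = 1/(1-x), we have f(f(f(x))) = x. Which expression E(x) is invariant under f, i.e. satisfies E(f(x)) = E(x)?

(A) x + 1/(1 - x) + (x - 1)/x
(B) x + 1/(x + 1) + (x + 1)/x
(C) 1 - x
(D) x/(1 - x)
A

Replace x by f(x) = 1/(1 - x) in each option and simplify. As a quick numerical cross-check, also compare E(4) with E(f(4)) = E(-1/3).

(A) x + 1/(1 - x) + (x - 1)/x  ->  (1/(1 - x)) + 1/(1 - (1/(1 - x))) + ((1/(1 - x)) - 1)/(1/(1 - x)), which simplifies back to x + 1/(1 - x) + (x - 1)/x; check: E(4) = 53/12, E(-1/3) = 53/12.   [invariant]
(B) x + 1/(x + 1) + (x + 1)/x  ->  (1/(1 - x)) + 1/((1/(1 - x)) + 1) + ((1/(1 - x)) + 1)/(1/(1 - x)) = (-x^3 + 6x^2 - 11x + 7)/(x^2 - 3x + 2); check: E(4) = 109/20 but E(-1/3) = -5/6.   [not invariant]
(C) 1 - x  ->  1 - (1/(1 - x)) = x/(x - 1); check: E(4) = -3 but E(-1/3) = 4/3.   [not invariant]
(D) x/(1 - x)  ->  (1/(1 - x))/(1 - (1/(1 - x))) = -1/x; check: E(4) = -4/3 but E(-1/3) = -1/4.   [not invariant]

Only (A) is unchanged. Indeed f(f(x)) = 1/(1 - 1/(1-x)) = (1-x)/(-x) = (x-1)/x, so E(x) = x + f(x) + f(f(x)) is the sum over the whole 3-cycle; applying f just permutes the three terms cyclically (x -> f(x) -> f(f(x)) -> x), leaving the sum unchanged.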